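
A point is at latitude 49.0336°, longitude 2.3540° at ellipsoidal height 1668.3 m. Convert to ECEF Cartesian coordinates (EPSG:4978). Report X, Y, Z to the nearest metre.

WGS84: a = 6378137 m, e² = 0.006694380; N(φ) = a/√(1−e²sin²φ) = 6390344.364 m.
X = (N+h)·cosφ·cosλ = 4187171.472 m; Y = (N+h)·cosφ·sinλ = 172127.012 m; Z = (N(1−e²)+h)·sinφ = 4794269.112 m.

X 4187171 m, Y 172127 m, Z 4794269 m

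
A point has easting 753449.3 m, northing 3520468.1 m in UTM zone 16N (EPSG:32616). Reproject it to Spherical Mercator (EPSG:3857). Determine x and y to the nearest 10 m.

Unproject from UTM 16N (λ₀ = -87°) → φ = 31.79170023°, λ = -84.32320029°.
Web Mercator (R = 6378137 m): x = -9386815.718 m, y = 3735998.996 m.

x -9386820 m, y 3736000 m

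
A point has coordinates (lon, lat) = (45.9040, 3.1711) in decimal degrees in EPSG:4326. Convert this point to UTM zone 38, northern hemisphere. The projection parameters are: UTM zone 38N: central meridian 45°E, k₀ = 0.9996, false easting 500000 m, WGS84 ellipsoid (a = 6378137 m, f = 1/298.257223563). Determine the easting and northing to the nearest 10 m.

E 600440 m, N 350550 m

Zone 38 central meridian λ₀ = 6×38 − 183 = 45°; Δλ = +0.9040°.
Transverse Mercator on WGS84 with k₀ = 0.9996 gives E = 600443.737 m, N = 350549.257 m.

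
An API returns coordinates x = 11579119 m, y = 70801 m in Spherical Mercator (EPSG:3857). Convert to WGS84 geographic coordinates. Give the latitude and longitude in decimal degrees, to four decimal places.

lat 0.6360°, lon 104.0170°

R = 6378137 m. λ = x/R = 104.01699574°.
φ = 2·arctan(exp(y/R)) − 90° = 2·arctan(1.01116) − 90° = 0.63600314°.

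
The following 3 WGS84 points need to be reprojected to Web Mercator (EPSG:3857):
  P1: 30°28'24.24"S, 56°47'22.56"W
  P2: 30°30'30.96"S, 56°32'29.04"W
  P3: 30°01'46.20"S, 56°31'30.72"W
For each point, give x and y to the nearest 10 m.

P1: x -6321790 m, y -3564550 m; P2: x -6294160 m, y -3569090 m; P3: x -6292360 m, y -3507340 m

Web Mercator: x = R·λ, y = R·ln tan(π/4+φ/2), R = 6378137 m.
P1 (-30.4734°, -56.7896°) → (-6321789.354, -3564547.298) m.
P2 (-30.5086°, -56.5414°) → (-6294159.857, -3569094.595) m.
P3 (-30.0295°, -56.5252°) → (-6292356.481, -3507342.357) m.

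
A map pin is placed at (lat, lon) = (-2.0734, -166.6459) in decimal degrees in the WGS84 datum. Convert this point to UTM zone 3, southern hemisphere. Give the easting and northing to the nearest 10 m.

E 316950 m, N 9770730 m

Zone 3 central meridian λ₀ = 6×3 − 183 = -165°; Δλ = -1.6459°.
Transverse Mercator on WGS84 with k₀ = 0.9996 gives E = 316946.362 m, N = 9770730.853 m.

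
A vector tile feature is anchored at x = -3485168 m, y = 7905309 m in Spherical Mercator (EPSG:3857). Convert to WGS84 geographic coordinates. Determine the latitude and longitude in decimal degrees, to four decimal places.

R = 6378137 m. λ = x/R = -31.30779682°.
φ = 2·arctan(exp(y/R)) − 90° = 2·arctan(3.45367) − 90° = 57.70359905°.

lat 57.7036°, lon -31.3078°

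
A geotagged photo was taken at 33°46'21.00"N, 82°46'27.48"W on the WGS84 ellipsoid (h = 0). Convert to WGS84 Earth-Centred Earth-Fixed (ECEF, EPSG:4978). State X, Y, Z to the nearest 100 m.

X 667500 m, Y -5265200 m, Z 3525500 m

WGS84: a = 6378137 m, e² = 0.006694380; N(φ) = a/√(1−e²sin²φ) = 6384744.495 m.
X = (N+h)·cosφ·cosλ = 667546.297 m; Y = (N+h)·cosφ·sinλ = -5265178.887 m; Z = (N(1−e²)+h)·sinφ = 3525498.359 m.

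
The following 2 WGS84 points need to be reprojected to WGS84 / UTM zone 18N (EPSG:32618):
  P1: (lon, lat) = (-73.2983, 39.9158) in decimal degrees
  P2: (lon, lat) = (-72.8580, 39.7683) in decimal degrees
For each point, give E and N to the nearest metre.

P1: E 645439 m, N 4419798 m; P2: E 683465 m, N 4404236 m

UTM zone 18N: λ₀ = -75°, k₀ = 0.9996.
P1 (39.9158°, -73.2983°) → (645438.677, 4419797.983) m.
P2 (39.7683°, -72.8580°) → (683464.808, 4404235.604) m.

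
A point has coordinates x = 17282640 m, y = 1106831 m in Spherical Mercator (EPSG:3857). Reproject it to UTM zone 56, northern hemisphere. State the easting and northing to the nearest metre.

E 747015 m, N 1094450 m

Web Mercator inverse (R = 6378137 m) → φ = 9.89330067°, λ = 155.25259662°.
UTM 56N forward: E = 747014.872 m, N = 1094450.077 m.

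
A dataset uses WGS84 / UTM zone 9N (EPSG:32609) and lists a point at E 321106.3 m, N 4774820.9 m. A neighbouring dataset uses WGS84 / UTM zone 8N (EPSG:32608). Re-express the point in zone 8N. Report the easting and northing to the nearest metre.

UTM 9N → geographic: φ = 43.10499995°, λ = -131.19850059°.
UTM 8N (λ₀ = -135°) forward: E = 809341.104 m, N = 4779492.861 m.

E 809341 m, N 4779493 m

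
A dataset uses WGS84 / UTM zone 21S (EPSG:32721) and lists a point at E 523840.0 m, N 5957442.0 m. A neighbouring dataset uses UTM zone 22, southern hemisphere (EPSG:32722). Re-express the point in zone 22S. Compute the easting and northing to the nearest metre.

E -13549 m, N 5942151 m

UTM 21S → geographic: φ = -36.52809975°, λ = -56.73369969°.
UTM 22S (λ₀ = -51°) forward: E = -13548.642 m, N = 5942150.776 m.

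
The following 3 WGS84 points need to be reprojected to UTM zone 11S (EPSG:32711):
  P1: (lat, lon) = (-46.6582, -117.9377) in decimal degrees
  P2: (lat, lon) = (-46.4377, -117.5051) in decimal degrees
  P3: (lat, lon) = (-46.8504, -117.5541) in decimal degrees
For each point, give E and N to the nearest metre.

UTM zone 11S: λ₀ = -117°, k₀ = 0.9996.
P1 (-46.6582°, -117.9377°) → (428257.649, 4832390.770) m.
P2 (-46.4377°, -117.5051°) → (461198.503, 4857195.231) m.
P3 (-46.8504°, -117.5541°) → (457756.833, 4811311.150) m.

P1: E 428258 m, N 4832391 m; P2: E 461199 m, N 4857195 m; P3: E 457757 m, N 4811311 m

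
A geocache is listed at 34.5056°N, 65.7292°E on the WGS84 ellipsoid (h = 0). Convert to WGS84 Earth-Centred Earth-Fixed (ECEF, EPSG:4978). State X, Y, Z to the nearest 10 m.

WGS84: a = 6378137 m, e² = 0.006694380; N(φ) = a/√(1−e²sin²φ) = 6384999.055 m.
X = (N+h)·cosφ·cosλ = 2162817.325 m; Y = (N+h)·cosφ·sinλ = 4796625.691 m; Z = (N(1−e²)+h)·sinφ = 3592803.884 m.

X 2162820 m, Y 4796630 m, Z 3592800 m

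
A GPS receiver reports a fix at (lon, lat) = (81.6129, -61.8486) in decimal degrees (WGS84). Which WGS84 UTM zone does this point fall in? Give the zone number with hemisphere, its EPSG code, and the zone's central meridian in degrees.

Zone 44S (EPSG:32744), central meridian 81°

UTM zone = ⌊(λ + 180)/6⌋ + 1; 81.6129° ∈ [78°, 84°) → zone 44.
Hemisphere: S (φ < 0).
Central meridian λ₀ = 6×44 − 183 = 81°.
EPSG code: 32744.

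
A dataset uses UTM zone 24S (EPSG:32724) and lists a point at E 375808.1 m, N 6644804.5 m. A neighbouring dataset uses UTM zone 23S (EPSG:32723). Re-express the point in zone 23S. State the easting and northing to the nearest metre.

E 952872 m, N 6636104 m

UTM 24S → geographic: φ = -30.32220005°, λ = -40.29180027°.
UTM 23S (λ₀ = -45°) forward: E = 952872.418 m, N = 6636104.063 m.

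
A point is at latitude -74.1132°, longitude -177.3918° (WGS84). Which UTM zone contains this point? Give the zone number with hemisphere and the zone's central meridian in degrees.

UTM zone = ⌊(λ + 180)/6⌋ + 1; -177.3918° ∈ [-180°, -174°) → zone 1.
Hemisphere: S (φ < 0).
Central meridian λ₀ = 6×1 − 183 = -177°.

Zone 1S, central meridian -177°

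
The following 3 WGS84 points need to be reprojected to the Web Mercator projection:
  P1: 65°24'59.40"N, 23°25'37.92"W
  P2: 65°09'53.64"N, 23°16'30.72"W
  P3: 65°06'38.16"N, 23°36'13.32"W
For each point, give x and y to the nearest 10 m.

P1: x -2607900 m, y 9718940 m; P2: x -2590980 m, y 9651940 m; P3: x -2627550 m, y 9637560 m

Web Mercator: x = R·λ, y = R·ln tan(π/4+φ/2), R = 6378137 m.
P1 (65.4165°, -23.4272°) → (-2607903.975, 9718944.523) m.
P2 (65.1649°, -23.2752°) → (-2590983.412, 9651941.544) m.
P3 (65.1106°, -23.6037°) → (-2627551.865, 9637564.515) m.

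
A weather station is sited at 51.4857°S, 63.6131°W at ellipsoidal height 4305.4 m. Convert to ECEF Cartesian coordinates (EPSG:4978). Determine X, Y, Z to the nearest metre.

X 1769977 m, Y -3567644 m, Z -4970741 m

WGS84: a = 6378137 m, e² = 0.006694380; N(φ) = a/√(1−e²sin²φ) = 6391247.763 m.
X = (N+h)·cosφ·cosλ = 1769977.091 m; Y = (N+h)·cosφ·sinλ = -3567643.629 m; Z = (N(1−e²)+h)·sinφ = -4970740.663 m.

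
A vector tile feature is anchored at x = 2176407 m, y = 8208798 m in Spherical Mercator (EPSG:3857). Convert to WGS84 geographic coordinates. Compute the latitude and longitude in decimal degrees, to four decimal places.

lat 59.1312°, lon 19.5510°

R = 6378137 m. λ = x/R = 19.55099673°.
φ = 2·arctan(exp(y/R)) − 90° = 2·arctan(3.62198) − 90° = 59.13119798°.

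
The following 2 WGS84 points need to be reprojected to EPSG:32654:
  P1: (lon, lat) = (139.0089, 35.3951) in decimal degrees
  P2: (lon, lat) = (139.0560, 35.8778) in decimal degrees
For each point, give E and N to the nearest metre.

P1: E 319174 m, N 3918680 m; P2: E 324511 m, N 3972140 m

UTM zone 54N: λ₀ = 141°, k₀ = 0.9996.
P1 (35.3951°, 139.0089°) → (319174.418, 3918679.872) m.
P2 (35.8778°, 139.0560°) → (324511.363, 3972139.968) m.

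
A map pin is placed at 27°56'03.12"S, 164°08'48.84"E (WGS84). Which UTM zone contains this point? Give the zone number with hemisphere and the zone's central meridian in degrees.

Zone 58S, central meridian 165°

UTM zone = ⌊(λ + 180)/6⌋ + 1; 164.1469° ∈ [162°, 168°) → zone 58.
Hemisphere: S (φ < 0).
Central meridian λ₀ = 6×58 − 183 = 165°.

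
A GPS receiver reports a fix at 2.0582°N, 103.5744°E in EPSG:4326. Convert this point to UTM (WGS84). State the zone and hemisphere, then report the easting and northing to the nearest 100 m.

Zone 48N: E 341500 m, N 227600 m

Longitude 103.5744° lies in the 6° band [102°, 108°), giving zone 48; latitude is north of the equator, so 48N.
Zone 48 central meridian λ₀ = 6×48 − 183 = 105°; Δλ = -1.4256°.
Transverse Mercator on WGS84 with k₀ = 0.9996 gives E = 341451.641 m, N = 227564.774 m.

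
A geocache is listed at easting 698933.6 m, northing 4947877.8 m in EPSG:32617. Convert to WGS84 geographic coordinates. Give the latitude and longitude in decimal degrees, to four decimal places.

lat 44.6567°, lon -78.4909°

Zone 17N: λ₀ = -81°, k₀ = 0.9996, false easting 500000 m.
Meridian distance M = (N − FN)/k₀ = 4949857.7 m.
Inverse transverse Mercator on WGS84 gives φ = 44.65669993°, λ = -78.49090061°.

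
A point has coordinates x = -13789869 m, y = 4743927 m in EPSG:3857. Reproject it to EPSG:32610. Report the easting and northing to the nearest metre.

E 424268 m, N 4334365 m

Web Mercator inverse (R = 6378137 m) → φ = 39.15519940°, λ = -123.87650089°.
UTM 10N forward: E = 424267.732 m, N = 4334365.238 m.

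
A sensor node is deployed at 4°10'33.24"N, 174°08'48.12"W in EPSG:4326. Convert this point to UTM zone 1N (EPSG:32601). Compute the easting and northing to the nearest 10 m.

Zone 1 central meridian λ₀ = 6×1 − 183 = -177°; Δλ = +2.8533°.
Transverse Mercator on WGS84 with k₀ = 0.9996 gives E = 816794.021 m, N = 462145.379 m.

E 816790 m, N 462150 m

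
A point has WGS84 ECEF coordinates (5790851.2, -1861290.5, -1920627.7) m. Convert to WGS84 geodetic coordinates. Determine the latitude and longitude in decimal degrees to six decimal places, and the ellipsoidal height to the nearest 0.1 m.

lat -17.634600°, lon -17.818400°, h 2460.3 m

λ = atan2(Y, X) = -17.81839992°; p = √(X²+Y²) = 6082627.7 m.
Bowring's method on WGS84 (a = 6378137 m, b = 6356752.314 m) gives φ = -17.63459974°, h = 2460.291 m.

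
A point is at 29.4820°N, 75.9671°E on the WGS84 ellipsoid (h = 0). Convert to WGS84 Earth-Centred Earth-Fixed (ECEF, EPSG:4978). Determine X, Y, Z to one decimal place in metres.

X 1347393.1 m, Y 5390909.4 m, Z 3120518.1 m

WGS84: a = 6378137 m, e² = 0.006694380; N(φ) = a/√(1−e²sin²φ) = 6383314.235 m.
X = (N+h)·cosφ·cosλ = 1347393.100 m; Y = (N+h)·cosφ·sinλ = 5390909.363 m; Z = (N(1−e²)+h)·sinφ = 3120518.053 m.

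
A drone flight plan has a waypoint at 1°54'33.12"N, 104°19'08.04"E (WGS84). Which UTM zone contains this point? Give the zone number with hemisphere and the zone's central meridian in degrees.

Zone 48N, central meridian 105°

UTM zone = ⌊(λ + 180)/6⌋ + 1; 104.3189° ∈ [102°, 108°) → zone 48.
Hemisphere: N (φ ≥ 0).
Central meridian λ₀ = 6×48 − 183 = 105°.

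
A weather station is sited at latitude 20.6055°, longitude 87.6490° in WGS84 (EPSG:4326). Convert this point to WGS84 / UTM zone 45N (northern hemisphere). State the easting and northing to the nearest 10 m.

E 567630 m, N 2278620 m

Zone 45 central meridian λ₀ = 6×45 − 183 = 87°; Δλ = +0.6490°.
Transverse Mercator on WGS84 with k₀ = 0.9996 gives E = 567626.531 m, N = 2278623.045 m.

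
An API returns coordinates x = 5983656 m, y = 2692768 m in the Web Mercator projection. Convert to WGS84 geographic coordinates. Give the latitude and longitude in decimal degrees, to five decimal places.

R = 6378137 m. λ = x/R = 53.75209640°.
φ = 2·arctan(exp(y/R)) − 90° = 2·arctan(1.52529) − 90° = 23.50139866°.

lat 23.50140°, lon 53.75210°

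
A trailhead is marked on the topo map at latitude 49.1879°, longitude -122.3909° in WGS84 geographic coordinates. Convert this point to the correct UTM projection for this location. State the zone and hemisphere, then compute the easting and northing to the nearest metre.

Zone 10N: E 544383 m, N 5448523 m

Longitude -122.3909° lies in the 6° band [-126°, -120°), giving zone 10; latitude is north of the equator, so 10N.
Zone 10 central meridian λ₀ = 6×10 − 183 = -123°; Δλ = +0.6091°.
Transverse Mercator on WGS84 with k₀ = 0.9996 gives E = 544383.162 m, N = 5448522.631 m.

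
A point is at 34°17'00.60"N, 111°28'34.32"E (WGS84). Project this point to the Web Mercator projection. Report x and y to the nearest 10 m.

x 12409470 m, y 4066930 m

Web Mercator is spherical with R = a = 6378137 m.
x = R·λ = 6378137 × 1.945626728 = 12409473.820 m.
y = R·ln tan(π/4 + φ/2) = 6378137 × 0.637636503 = 4066932.971 m.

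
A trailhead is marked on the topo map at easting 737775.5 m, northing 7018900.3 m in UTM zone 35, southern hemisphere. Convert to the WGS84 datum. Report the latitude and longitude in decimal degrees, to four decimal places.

lat -26.9315°, lon 29.3947°

Zone 35S: λ₀ = 27°, k₀ = 0.9996, false easting 500000 m, false northing 10000000 m.
Meridian distance M = (N − FN)/k₀ = -2982292.6 m.
Inverse transverse Mercator on WGS84 gives φ = -26.93150001°, λ = 29.39469984°.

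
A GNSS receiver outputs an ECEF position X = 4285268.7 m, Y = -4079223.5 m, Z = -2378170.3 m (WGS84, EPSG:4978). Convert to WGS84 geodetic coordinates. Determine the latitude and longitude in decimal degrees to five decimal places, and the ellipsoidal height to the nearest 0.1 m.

lat -22.03180°, lon -43.58890°, h 1314.0 m

λ = atan2(Y, X) = -43.58890019°; p = √(X²+Y²) = 5916383.4 m.
Bowring's method on WGS84 (a = 6378137 m, b = 6356752.314 m) gives φ = -22.03180041°, h = 1313.979 m.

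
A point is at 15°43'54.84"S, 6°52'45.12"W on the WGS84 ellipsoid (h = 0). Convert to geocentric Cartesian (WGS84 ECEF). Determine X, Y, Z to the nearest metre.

WGS84: a = 6378137 m, e² = 0.006694380; N(φ) = a/√(1−e²sin²φ) = 6379707.038 m.
X = (N+h)·cosφ·cosλ = 6096521.407 m; Y = (N+h)·cosφ·sinλ = -735514.631 m; Z = (N(1−e²)+h)·sinφ = -1718191.007 m.

X 6096521 m, Y -735515 m, Z -1718191 m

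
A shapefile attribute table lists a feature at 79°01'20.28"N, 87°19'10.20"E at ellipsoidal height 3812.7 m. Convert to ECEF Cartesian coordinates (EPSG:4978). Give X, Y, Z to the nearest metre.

WGS84: a = 6378137 m, e² = 0.006694380; N(φ) = a/√(1−e²sin²φ) = 6398811.769 m.
X = (N+h)·cosφ·cosλ = 57019.201 m; Y = (N+h)·cosφ·sinλ = 1217898.056 m; Z = (N(1−e²)+h)·sinφ = 6243413.000 m.

X 57019 m, Y 1217898 m, Z 6243413 m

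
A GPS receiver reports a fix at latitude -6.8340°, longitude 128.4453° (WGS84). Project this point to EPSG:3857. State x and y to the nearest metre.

Web Mercator is spherical with R = a = 6378137 m.
x = R·λ = 6378137 × 2.241793394 = 14298465.391 m.
y = R·ln tan(π/4 + φ/2) = 6378137 × -0.119559628 = -762567.689 m.

x 14298465 m, y -762568 m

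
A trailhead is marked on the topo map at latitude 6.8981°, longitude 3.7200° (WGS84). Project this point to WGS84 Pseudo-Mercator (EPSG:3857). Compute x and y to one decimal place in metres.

x 414108.5 m, y 769754.8 m

Web Mercator is spherical with R = a = 6378137 m.
x = R·λ = 6378137 × 0.064926248 = 414108.506 m.
y = R·ln tan(π/4 + φ/2) = 6378137 × 0.120686466 = 769754.812 m.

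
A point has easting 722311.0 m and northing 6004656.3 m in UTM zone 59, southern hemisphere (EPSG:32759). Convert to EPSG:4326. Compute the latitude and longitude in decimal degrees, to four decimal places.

Zone 59S: λ₀ = 171°, k₀ = 0.9996, false easting 500000 m, false northing 10000000 m.
Meridian distance M = (N − FN)/k₀ = -3996942.5 m.
Inverse transverse Mercator on WGS84 gives φ = -36.07730024°, λ = 173.46880011°.

lat -36.0773°, lon 173.4688°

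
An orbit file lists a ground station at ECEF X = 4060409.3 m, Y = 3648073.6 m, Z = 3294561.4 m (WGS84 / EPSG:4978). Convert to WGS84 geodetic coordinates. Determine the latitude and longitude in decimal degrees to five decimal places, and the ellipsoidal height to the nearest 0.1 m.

lat 31.28410°, lon 41.93810°, h 3290.2 m

λ = atan2(Y, X) = 41.93810035°; p = √(X²+Y²) = 5458513.0 m.
Bowring's method on WGS84 (a = 6378137 m, b = 6356752.314 m) gives φ = 31.28410017°, h = 3290.187 m.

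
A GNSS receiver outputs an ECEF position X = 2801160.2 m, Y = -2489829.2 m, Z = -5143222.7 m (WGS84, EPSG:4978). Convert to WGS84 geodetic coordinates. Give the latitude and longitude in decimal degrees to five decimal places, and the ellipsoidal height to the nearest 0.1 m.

λ = atan2(Y, X) = -41.63249979°; p = √(X²+Y²) = 3747765.7 m.
Bowring's method on WGS84 (a = 6378137 m, b = 6356752.314 m) gives φ = -54.10290032°, h = -302.390 m.

lat -54.10290°, lon -41.63250°, h -302.4 m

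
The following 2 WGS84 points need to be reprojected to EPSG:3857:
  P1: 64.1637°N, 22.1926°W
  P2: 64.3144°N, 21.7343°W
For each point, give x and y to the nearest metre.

Web Mercator: x = R·λ, y = R·ln tan(π/4+φ/2), R = 6378137 m.
P1 (64.1637°, -22.1926°) → (-2470468.931, 9391456.265) m.
P2 (64.3144°, -21.7343°) → (-2419451.209, 9430055.488) m.

P1: x -2470469 m, y 9391456 m; P2: x -2419451 m, y 9430055 m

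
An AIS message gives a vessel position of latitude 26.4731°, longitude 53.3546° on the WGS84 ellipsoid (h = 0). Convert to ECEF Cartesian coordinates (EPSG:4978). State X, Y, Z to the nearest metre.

X 3409956 m, Y 4583917 m, Z 2826077 m

WGS84: a = 6378137 m, e² = 0.006694380; N(φ) = a/√(1−e²sin²φ) = 6382383.628 m.
X = (N+h)·cosφ·cosλ = 3409955.902 m; Y = (N+h)·cosφ·sinλ = 4583916.773 m; Z = (N(1−e²)+h)·sinφ = 2826077.305 m.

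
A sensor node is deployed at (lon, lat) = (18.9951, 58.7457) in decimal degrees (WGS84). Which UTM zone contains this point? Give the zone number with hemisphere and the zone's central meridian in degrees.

UTM zone = ⌊(λ + 180)/6⌋ + 1; 18.9951° ∈ [18°, 24°) → zone 34.
Hemisphere: N (φ ≥ 0).
Central meridian λ₀ = 6×34 − 183 = 21°.

Zone 34N, central meridian 21°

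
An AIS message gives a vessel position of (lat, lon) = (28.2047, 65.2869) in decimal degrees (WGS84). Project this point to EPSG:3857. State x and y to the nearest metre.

Web Mercator is spherical with R = a = 6378137 m.
x = R·λ = 6378137 × 1.139471363 = 7267704.463 m.
y = R·ln tan(π/4 + φ/2) = 6378137 × 0.513442464 = 3274806.375 m.

x 7267704 m, y 3274806 m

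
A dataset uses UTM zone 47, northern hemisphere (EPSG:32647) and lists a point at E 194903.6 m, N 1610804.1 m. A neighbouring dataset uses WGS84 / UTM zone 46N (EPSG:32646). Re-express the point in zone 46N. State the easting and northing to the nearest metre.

E 841531 m, N 1611284 m

UTM 47N → geographic: φ = 14.55320016°, λ = 96.16889995°.
UTM 46N (λ₀ = 93°) forward: E = 841530.686 m, N = 1611283.912 m.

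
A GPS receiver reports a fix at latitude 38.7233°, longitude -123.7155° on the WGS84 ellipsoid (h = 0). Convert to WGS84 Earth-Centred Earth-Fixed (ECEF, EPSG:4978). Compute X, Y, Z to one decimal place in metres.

WGS84: a = 6378137 m, e² = 0.006694380; N(φ) = a/√(1−e²sin²φ) = 6386507.790 m.
X = (N+h)·cosφ·cosλ = -2765689.495 m; Y = (N+h)·cosφ·sinλ = -4144547.082 m; Z = (N(1−e²)+h)·sinφ = 3968398.649 m.

X -2765689.5 m, Y -4144547.1 m, Z 3968398.6 m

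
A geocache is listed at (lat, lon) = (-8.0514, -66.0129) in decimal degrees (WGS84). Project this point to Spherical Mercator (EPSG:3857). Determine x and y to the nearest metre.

x -7348522 m, y -899242 m

Web Mercator is spherical with R = a = 6378137 m.
x = R·λ = 6378137 × -1.152142454 = -7348522.414 m.
y = R·ln tan(π/4 + φ/2) = 6378137 × -0.140988218 = -899242.170 m.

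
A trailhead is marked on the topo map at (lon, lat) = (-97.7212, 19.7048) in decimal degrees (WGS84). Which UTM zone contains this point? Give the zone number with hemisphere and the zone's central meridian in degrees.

Zone 14N, central meridian -99°

UTM zone = ⌊(λ + 180)/6⌋ + 1; -97.7212° ∈ [-102°, -96°) → zone 14.
Hemisphere: N (φ ≥ 0).
Central meridian λ₀ = 6×14 − 183 = -99°.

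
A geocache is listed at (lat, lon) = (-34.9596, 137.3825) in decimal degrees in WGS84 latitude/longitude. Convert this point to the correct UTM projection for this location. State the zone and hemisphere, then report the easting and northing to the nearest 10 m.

Longitude 137.3825° lies in the 6° band [132°, 138°), giving zone 53; latitude is south of the equator, so 53S.
Zone 53 central meridian λ₀ = 6×53 − 183 = 135°; Δλ = +2.3825°.
Transverse Mercator on WGS84 with k₀ = 0.9996 gives E = 717535.572 m, N = 6128844.666 m.

Zone 53S: E 717540 m, N 6128840 m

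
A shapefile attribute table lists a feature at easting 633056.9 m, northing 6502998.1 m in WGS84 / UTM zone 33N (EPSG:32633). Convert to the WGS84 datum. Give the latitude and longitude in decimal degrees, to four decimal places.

lat 58.6468°, lon 17.2928°

Zone 33N: λ₀ = 15°, k₀ = 0.9996, false easting 500000 m.
Meridian distance M = (N − FN)/k₀ = 6505600.3 m.
Inverse transverse Mercator on WGS84 gives φ = 58.64680038°, λ = 17.29280059°.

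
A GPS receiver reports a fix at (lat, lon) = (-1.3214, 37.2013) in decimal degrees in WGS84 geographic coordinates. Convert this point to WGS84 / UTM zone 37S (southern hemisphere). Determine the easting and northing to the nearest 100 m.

E 299900 m, N 9853900 m

Zone 37 central meridian λ₀ = 6×37 − 183 = 39°; Δλ = -1.7987°.
Transverse Mercator on WGS84 with k₀ = 0.9996 gives E = 299869.533 m, N = 9853872.877 m.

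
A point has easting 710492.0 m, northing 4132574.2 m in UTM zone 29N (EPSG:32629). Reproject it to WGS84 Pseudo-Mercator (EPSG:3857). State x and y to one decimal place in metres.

x -737447.1 m, y 4483245.1 m

Unproject from UTM 29N (λ₀ = -9°) → φ = 37.31600013°, λ = -6.62460031°.
Web Mercator (R = 6378137 m): x = -737447.133 m, y = 4483245.137 m.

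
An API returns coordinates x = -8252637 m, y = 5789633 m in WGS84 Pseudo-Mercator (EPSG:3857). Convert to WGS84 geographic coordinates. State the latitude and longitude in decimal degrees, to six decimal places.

R = 6378137 m. λ = x/R = -74.13469951°.
φ = 2·arctan(exp(y/R)) − 90° = 2·arctan(2.47869) − 90° = 46.05790252°.

lat 46.057903°, lon -74.134700°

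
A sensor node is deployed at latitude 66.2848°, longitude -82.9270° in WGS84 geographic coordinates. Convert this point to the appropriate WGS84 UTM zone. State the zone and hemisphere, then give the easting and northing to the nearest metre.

Longitude -82.9270° lies in the 6° band [-84°, -78°), giving zone 17; latitude is north of the equator, so 17N.
Zone 17 central meridian λ₀ = 6×17 − 183 = -81°; Δλ = -1.9270°.
Transverse Mercator on WGS84 with k₀ = 0.9996 gives E = 413527.553 m, N = 7352986.765 m.

Zone 17N: E 413528 m, N 7352987 m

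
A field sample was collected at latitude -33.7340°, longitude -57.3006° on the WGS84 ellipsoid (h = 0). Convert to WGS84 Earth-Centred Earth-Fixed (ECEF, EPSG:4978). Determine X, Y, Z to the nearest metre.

WGS84: a = 6378137 m, e² = 0.006694380; N(φ) = a/√(1−e²sin²φ) = 6384731.200 m.
X = (N+h)·cosφ·cosλ = 2868467.414 m; Y = (N+h)·cosφ·sinλ = -4468200.111 m; Z = (N(1−e²)+h)·sinφ = -3521947.835 m.

X 2868467 m, Y -4468200 m, Z -3521948 m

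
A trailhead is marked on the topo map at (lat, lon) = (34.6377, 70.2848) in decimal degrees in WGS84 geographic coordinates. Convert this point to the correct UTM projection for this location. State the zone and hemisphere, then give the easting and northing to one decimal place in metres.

Zone 42N: E 617758.1 m, N 3833617.1 m

Longitude 70.2848° lies in the 6° band [66°, 72°), giving zone 42; latitude is north of the equator, so 42N.
Zone 42 central meridian λ₀ = 6×42 − 183 = 69°; Δλ = +1.2848°.
Transverse Mercator on WGS84 with k₀ = 0.9996 gives E = 617758.056 m, N = 3833617.087 m.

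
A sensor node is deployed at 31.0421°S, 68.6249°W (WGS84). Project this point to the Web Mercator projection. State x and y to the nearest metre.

Web Mercator is spherical with R = a = 6378137 m.
x = R·λ = 6378137 × -1.197730454 = -7639288.924 m.
y = R·ln tan(π/4 + φ/2) = 6378137 × -0.570420146 = -3638217.838 m.

x -7639289 m, y -3638218 m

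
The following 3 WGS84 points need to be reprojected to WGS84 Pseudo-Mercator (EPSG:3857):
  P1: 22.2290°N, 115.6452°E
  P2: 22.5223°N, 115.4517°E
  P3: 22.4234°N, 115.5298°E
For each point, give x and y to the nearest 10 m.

Web Mercator: x = R·λ, y = R·ln tan(π/4+φ/2), R = 6378137 m.
P1 (22.2290°, 115.6452°) → (12873564.777, 2539041.715) m.
P2 (22.5223°, 115.4517°) → (12852024.455, 2574350.221) m.
P3 (22.4234°, 115.5298°) → (12860718.507, 2562435.962) m.

P1: x 12873560 m, y 2539040 m; P2: x 12852020 m, y 2574350 m; P3: x 12860720 m, y 2562440 m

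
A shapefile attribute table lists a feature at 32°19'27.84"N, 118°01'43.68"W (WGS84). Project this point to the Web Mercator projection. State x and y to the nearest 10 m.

x -13138910 m, y 3805970 m

Web Mercator is spherical with R = a = 6378137 m.
x = R·λ = 6378137 × -2.059991172 = -13138905.915 m.
y = R·ln tan(π/4 + φ/2) = 6378137 × 0.596721096 = 3805968.902 m.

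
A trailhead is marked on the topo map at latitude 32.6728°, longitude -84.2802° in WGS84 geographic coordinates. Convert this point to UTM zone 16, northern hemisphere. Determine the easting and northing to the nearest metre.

Zone 16 central meridian λ₀ = 6×16 − 183 = -87°; Δλ = +2.7198°.
Transverse Mercator on WGS84 with k₀ = 0.9996 gives E = 755046.295 m, N = 3618283.872 m.

E 755046 m, N 3618284 m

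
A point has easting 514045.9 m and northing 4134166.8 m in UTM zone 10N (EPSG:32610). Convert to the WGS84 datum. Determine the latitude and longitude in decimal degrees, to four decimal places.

Zone 10N: λ₀ = -123°, k₀ = 0.9996, false easting 500000 m.
Meridian distance M = (N − FN)/k₀ = 4135821.1 m.
Inverse transverse Mercator on WGS84 gives φ = 37.35409995°, λ = -122.84140001°.

lat 37.3541°, lon -122.8414°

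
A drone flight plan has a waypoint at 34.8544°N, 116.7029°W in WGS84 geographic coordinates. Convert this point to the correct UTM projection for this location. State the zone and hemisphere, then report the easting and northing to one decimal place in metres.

Longitude -116.7029° lies in the 6° band [-120°, -114°), giving zone 11; latitude is north of the equator, so 11N.
Zone 11 central meridian λ₀ = 6×11 − 183 = -117°; Δλ = +0.2971°.
Transverse Mercator on WGS84 with k₀ = 0.9996 gives E = 527158.844 m, N = 3856937.013 m.

Zone 11N: E 527158.8 m, N 3856937.0 m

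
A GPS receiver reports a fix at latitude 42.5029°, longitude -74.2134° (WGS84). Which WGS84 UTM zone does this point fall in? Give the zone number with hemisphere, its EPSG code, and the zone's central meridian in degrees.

UTM zone = ⌊(λ + 180)/6⌋ + 1; -74.2134° ∈ [-78°, -72°) → zone 18.
Hemisphere: N (φ ≥ 0).
Central meridian λ₀ = 6×18 − 183 = -75°.
EPSG code: 32618.

Zone 18N (EPSG:32618), central meridian -75°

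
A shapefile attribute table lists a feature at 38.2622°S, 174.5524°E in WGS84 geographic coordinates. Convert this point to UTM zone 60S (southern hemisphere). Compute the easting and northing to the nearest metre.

Zone 60 central meridian λ₀ = 6×60 − 183 = 177°; Δλ = -2.4476°.
Transverse Mercator on WGS84 with k₀ = 0.9996 gives E = 285859.302 m, N = 5762259.284 m.

E 285859 m, N 5762259 m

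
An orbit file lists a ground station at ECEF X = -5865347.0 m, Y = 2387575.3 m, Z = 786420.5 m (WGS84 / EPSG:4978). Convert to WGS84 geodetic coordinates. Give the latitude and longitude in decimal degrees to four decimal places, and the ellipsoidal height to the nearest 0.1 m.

λ = atan2(Y, X) = 157.85050018°; p = √(X²+Y²) = 6332678.0 m.
Bowring's method on WGS84 (a = 6378137 m, b = 6356752.314 m) gives φ = 7.12620016°, h = 3511.238 m.

lat 7.1262°, lon 157.8505°, h 3511.2 m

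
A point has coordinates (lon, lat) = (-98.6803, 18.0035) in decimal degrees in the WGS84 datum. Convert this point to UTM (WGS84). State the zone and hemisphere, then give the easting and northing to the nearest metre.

Zone 14N: E 533844 m, N 1990602 m

Longitude -98.6803° lies in the 6° band [-102°, -96°), giving zone 14; latitude is north of the equator, so 14N.
Zone 14 central meridian λ₀ = 6×14 − 183 = -99°; Δλ = +0.3197°.
Transverse Mercator on WGS84 with k₀ = 0.9996 gives E = 533843.755 m, N = 1990601.952 m.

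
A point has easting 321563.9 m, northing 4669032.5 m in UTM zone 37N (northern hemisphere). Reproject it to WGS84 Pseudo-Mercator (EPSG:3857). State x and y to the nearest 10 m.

Unproject from UTM 37N (λ₀ = 39°) → φ = 42.15310024°, λ = 36.84030007°.
Web Mercator (R = 6378137 m): x = 4101043.444 m, y = 5183940.778 m.

x 4101040 m, y 5183940 m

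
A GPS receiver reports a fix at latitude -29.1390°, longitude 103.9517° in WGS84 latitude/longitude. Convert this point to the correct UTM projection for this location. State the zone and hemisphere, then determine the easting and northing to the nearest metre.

Zone 48S: E 398030 m, N 6776160 m

Longitude 103.9517° lies in the 6° band [102°, 108°), giving zone 48; latitude is south of the equator, so 48S.
Zone 48 central meridian λ₀ = 6×48 − 183 = 105°; Δλ = -1.0483°.
Transverse Mercator on WGS84 with k₀ = 0.9996 gives E = 398029.539 m, N = 6776159.955 m.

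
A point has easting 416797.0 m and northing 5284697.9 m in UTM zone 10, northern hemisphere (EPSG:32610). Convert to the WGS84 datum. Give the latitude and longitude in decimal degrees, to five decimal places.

lat 47.71030°, lon -124.10920°

Zone 10N: λ₀ = -123°, k₀ = 0.9996, false easting 500000 m.
Meridian distance M = (N − FN)/k₀ = 5286812.6 m.
Inverse transverse Mercator on WGS84 gives φ = 47.71030000°, λ = -124.10919978°.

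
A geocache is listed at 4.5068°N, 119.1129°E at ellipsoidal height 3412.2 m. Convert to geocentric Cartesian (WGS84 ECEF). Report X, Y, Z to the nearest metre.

WGS84: a = 6378137 m, e² = 0.006694380; N(φ) = a/√(1−e²sin²φ) = 6378268.821 m.
X = (N+h)·cosφ·cosλ = -3095292.360 m; Y = (N+h)·cosφ·sinλ = 5558197.528 m; Z = (N(1−e²)+h)·sinφ = 498100.835 m.

X -3095292 m, Y 5558198 m, Z 498101 m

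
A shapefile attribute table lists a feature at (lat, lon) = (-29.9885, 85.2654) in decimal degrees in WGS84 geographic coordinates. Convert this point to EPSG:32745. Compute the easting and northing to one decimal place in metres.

Zone 45 central meridian λ₀ = 6×45 − 183 = 87°; Δλ = -1.7346°.
Transverse Mercator on WGS84 with k₀ = 0.9996 gives E = 332669.674 m, N = 6681222.676 m.

E 332669.7 m, N 6681222.7 m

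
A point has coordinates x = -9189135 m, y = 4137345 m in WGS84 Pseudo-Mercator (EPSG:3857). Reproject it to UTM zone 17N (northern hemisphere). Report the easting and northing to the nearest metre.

Web Mercator inverse (R = 6378137 m) → φ = 34.80449918°, λ = -82.54740418°.
UTM 17N forward: E = 358455.742 m, N = 3852454.238 m.

E 358456 m, N 3852454 m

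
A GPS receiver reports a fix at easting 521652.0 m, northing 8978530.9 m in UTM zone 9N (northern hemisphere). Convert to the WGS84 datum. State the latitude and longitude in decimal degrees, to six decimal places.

lat 80.866500°, lon -127.778098°

Zone 9N: λ₀ = -129°, k₀ = 0.9996, false easting 500000 m.
Meridian distance M = (N − FN)/k₀ = 8982123.7 m.
Inverse transverse Mercator on WGS84 gives φ = 80.86650027°, λ = -127.77809778°.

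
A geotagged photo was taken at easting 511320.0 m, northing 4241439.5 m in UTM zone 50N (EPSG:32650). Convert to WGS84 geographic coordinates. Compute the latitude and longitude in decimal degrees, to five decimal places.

Zone 50N: λ₀ = 117°, k₀ = 0.9996, false easting 500000 m.
Meridian distance M = (N − FN)/k₀ = 4243136.8 m.
Inverse transverse Mercator on WGS84 gives φ = 38.32099960°, λ = 117.12949980°.

lat 38.32100°, lon 117.12950°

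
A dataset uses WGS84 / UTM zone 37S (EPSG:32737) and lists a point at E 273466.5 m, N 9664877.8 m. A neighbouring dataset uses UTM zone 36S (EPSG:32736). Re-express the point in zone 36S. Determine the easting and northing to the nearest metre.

UTM 37S → geographic: φ = -3.02999978°, λ = 36.96180014°.
UTM 36S (λ₀ = 33°) forward: E = 940588.597 m, N = 9664284.698 m.

E 940589 m, N 9664285 m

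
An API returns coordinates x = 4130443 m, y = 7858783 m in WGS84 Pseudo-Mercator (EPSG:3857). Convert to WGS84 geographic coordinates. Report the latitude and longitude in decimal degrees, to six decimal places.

R = 6378137 m. λ = x/R = 37.10440077°.
φ = 2·arctan(exp(y/R)) − 90° = 2·arctan(3.42857) − 90° = 57.47959926°.

lat 57.479599°, lon 37.104401°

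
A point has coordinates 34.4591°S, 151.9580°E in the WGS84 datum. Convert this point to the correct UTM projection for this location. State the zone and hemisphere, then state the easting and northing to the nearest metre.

Longitude 151.9580° lies in the 6° band [150°, 156°), giving zone 56; latitude is south of the equator, so 56S.
Zone 56 central meridian λ₀ = 6×56 − 183 = 153°; Δλ = -1.0420°.
Transverse Mercator on WGS84 with k₀ = 0.9996 gives E = 404292.411 m, N = 6186445.563 m.

Zone 56S: E 404292 m, N 6186446 m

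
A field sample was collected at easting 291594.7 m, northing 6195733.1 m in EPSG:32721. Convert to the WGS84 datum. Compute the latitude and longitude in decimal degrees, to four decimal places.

lat -34.3588°, lon -59.2661°

Zone 21S: λ₀ = -57°, k₀ = 0.9996, false easting 500000 m, false northing 10000000 m.
Meridian distance M = (N − FN)/k₀ = -3805789.2 m.
Inverse transverse Mercator on WGS84 gives φ = -34.35880040°, λ = -59.26609962°.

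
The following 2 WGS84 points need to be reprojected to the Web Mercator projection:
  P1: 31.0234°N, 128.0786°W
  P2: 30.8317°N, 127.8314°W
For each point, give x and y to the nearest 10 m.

P1: x -14257640 m, y 3635790 m; P2: x -14230130 m, y 3610910 m

Web Mercator: x = R·λ, y = R·ln tan(π/4+φ/2), R = 6378137 m.
P1 (31.0234°, -128.0786°) → (-14257644.534, 3635788.452) m.
P2 (30.8317°, -127.8314°) → (-14230126.355, 3610911.419) m.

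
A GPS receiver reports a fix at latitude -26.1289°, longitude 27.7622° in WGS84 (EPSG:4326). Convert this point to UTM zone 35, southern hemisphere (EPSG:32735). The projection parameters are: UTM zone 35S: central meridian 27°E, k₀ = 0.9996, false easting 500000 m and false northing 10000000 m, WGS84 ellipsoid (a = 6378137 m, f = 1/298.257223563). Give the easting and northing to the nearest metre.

Zone 35 central meridian λ₀ = 6×35 − 183 = 27°; Δλ = +0.7622°.
Transverse Mercator on WGS84 with k₀ = 0.9996 gives E = 576197.146 m, N = 7109817.965 m.

E 576197 m, N 7109818 m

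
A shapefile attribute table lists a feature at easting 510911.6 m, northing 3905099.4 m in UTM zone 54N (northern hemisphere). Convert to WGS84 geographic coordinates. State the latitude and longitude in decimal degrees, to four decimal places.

lat 35.2890°, lon 141.1200°

Zone 54N: λ₀ = 141°, k₀ = 0.9996, false easting 500000 m.
Meridian distance M = (N − FN)/k₀ = 3906662.1 m.
Inverse transverse Mercator on WGS84 gives φ = 35.28899971°, λ = 141.12000042°.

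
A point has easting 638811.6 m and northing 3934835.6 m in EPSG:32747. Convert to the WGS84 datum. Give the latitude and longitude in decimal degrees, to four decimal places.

lat -54.7146°, lon 101.1549°

Zone 47S: λ₀ = 99°, k₀ = 0.9996, false easting 500000 m, false northing 10000000 m.
Meridian distance M = (N − FN)/k₀ = -6067591.4 m.
Inverse transverse Mercator on WGS84 gives φ = -54.71460035°, λ = 101.15489954°.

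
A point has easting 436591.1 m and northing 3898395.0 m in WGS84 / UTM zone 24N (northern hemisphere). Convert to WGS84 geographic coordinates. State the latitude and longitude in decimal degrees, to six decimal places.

lat 35.226600°, lon -39.696800°

Zone 24N: λ₀ = -39°, k₀ = 0.9996, false easting 500000 m.
Meridian distance M = (N − FN)/k₀ = 3899955.0 m.
Inverse transverse Mercator on WGS84 gives φ = 35.22659980°, λ = -39.69680006°.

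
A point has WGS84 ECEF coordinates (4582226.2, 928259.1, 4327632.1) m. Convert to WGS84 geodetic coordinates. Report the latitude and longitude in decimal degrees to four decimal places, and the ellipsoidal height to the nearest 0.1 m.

λ = atan2(Y, X) = 11.45189981°; p = √(X²+Y²) = 4675303.4 m.
Bowring's method on WGS84 (a = 6378137 m, b = 6356752.314 m) gives φ = 42.98029967°, h = 2539.371 m.

lat 42.9803°, lon 11.4519°, h 2539.4 m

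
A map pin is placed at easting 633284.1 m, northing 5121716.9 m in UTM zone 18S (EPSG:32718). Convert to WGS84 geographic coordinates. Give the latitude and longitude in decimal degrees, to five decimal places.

lat -44.04560°, lon -73.33630°

Zone 18S: λ₀ = -75°, k₀ = 0.9996, false easting 500000 m, false northing 10000000 m.
Meridian distance M = (N − FN)/k₀ = -4880235.2 m.
Inverse transverse Mercator on WGS84 gives φ = -44.04560019°, λ = -73.33630026°.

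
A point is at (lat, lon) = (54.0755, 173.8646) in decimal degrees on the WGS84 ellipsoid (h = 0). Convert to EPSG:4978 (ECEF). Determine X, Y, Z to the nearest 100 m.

X -3728900 m, Y 400800 m, Z 5141700 m

WGS84: a = 6378137 m, e² = 0.006694380; N(φ) = a/√(1−e²sin²φ) = 6392183.001 m.
X = (N+h)·cosφ·cosλ = -3728931.189 m; Y = (N+h)·cosφ·sinλ = 400838.158 m; Z = (N(1−e²)+h)·sinφ = 5141678.852 m.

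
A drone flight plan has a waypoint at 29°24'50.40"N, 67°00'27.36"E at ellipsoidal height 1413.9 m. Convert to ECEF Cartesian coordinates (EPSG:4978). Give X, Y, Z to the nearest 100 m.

WGS84: a = 6378137 m, e² = 0.006694380; N(φ) = a/√(1−e²sin²φ) = 6383292.488 m.
X = (N+h)·cosφ·cosλ = 2172441.764 m; Y = (N+h)·cosφ·sinλ = 5119840.142 m; Z = (N(1−e²)+h)·sinφ = 3114648.913 m.

X 2172400 m, Y 5119800 m, Z 3114600 m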